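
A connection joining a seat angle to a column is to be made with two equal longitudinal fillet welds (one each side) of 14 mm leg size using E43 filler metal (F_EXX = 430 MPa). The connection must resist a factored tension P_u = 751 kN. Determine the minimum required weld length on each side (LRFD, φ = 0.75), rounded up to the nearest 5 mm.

L = 200 mm on each side

Throat t_e = 0.707 × 14 = 9.898 mm.
φr_n = 0.75 × 0.6 × 430 × 9.898 × 10⁻³ = 1.915 kN/mm.
L_req = P_u / φr_n = 751 / 1.915 = 392.1 mm total.
Per side: 392.1 / 2 = 196.1 mm.
Round up → use L = 200 mm on each side.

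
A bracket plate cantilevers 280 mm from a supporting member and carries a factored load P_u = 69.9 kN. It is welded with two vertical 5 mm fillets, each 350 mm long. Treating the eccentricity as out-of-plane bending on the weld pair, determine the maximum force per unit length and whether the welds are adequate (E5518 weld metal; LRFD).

f_max ≈ 490 N/mm; adequate

E55XX → F_EXX = 550 MPa.
L_w = 2 × 350 = 700 mm; section modulus (unit throat) S = 2 × L²/6 = 40830 mm².
Direct shear f_v = P/L_w = 69.9×10³/700 = 99.86 N/mm.
Moment M = P × e = 69.9×10³ × 280 = 19572000 N·mm; bending f_b = M/S = 479.3 N/mm.
f_max = √(f_v² + f_b²) = √(99.86² + 479.3²) = 489.6 N/mm.
φr_n = 0.75 × 0.6 × 550 × (0.707 × 5) = 874.9 N/mm → adequate.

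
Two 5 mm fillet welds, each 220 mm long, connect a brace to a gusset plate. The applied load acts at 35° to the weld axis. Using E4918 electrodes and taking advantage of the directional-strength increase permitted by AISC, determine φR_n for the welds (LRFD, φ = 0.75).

φR_n ≈ 417 kN

E49XX → F_EXX = 490 MPa.
t_e = 0.707 × 5 = 3.535 mm; A_we = 3.535 × 440 = 1555 mm².
Directional factor: 1.0 + 0.5 sin^1.5(35°) = 1.217.
F_nw = 0.6 × 490 × 1.217 = 357.9 MPa.
φR_n = 0.75 × 357.9 × 1555 × 10⁻³ = 417.5 kN.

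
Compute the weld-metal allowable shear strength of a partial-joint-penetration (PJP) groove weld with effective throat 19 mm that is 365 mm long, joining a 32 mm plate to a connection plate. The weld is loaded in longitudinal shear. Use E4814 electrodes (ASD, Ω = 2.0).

R_n/Ω ≈ 999 kN

E48XX → F_EXX = 480 MPa.
Effective throat (given) t_e = 19 mm.
A_we = 19 × 365 = 6935 mm².
F_nw = 0.6 F_EXX = 288 MPa.
R_n/Ω = (288 × 6935) / 2.0 × 10⁻³ = 998.6 kN.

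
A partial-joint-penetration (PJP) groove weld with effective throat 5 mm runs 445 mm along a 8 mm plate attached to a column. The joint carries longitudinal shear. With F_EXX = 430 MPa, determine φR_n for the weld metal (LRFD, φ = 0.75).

Effective throat (given) t_e = 5 mm.
A_we = 5 × 445 = 2225 mm².
F_nw = 0.6 F_EXX = 258 MPa.
φR_n = 0.75 × 258 × 2225 × 10⁻³ = 430.5 kN.

φR_n ≈ 431 kN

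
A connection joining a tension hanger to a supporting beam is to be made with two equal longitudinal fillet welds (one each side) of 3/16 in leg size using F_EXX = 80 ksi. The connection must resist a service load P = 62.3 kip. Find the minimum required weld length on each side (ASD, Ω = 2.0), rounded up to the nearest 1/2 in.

Throat t_e = 0.707 × 0.1875 = 0.1326 in.
r_n/Ω = (0.6 × 80 × 0.1326) / 2.0 = 3.181 kip/in.
L_req = P / (r_n/Ω) = 62.3 / 3.181 = 19.58 in total.
Per side: 19.58 / 2 = 9.791 in.
Round up → use L = 10 in on each side.

L = 10 in on each side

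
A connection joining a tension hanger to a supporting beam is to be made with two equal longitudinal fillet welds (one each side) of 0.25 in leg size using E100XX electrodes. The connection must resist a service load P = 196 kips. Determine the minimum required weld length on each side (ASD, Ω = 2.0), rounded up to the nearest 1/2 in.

E100XX → F_EXX = 100 ksi.
Throat t_e = 0.707 × 0.25 = 0.1767 in.
r_n/Ω = (0.6 × 100 × 0.1767) / 2.0 = 5.302 kip/in.
L_req = P / (r_n/Ω) = 196 / 5.302 = 36.96 in total.
Per side: 36.96 / 2 = 18.48 in.
Round up → use L = 18.5 in on each side.

L = 18.5 in on each side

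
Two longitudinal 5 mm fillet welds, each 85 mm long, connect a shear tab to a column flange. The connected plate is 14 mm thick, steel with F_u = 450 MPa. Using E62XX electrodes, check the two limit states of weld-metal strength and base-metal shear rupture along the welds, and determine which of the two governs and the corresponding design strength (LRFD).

E62XX → F_EXX = 620 MPa.
t_e = 0.707 × 5 = 3.535 mm; L = 170 mm.
Weld metal: φR_n = 0.75 × 0.6 × 620 × 3.535 × 170 × 10⁻³ = 167.7 kN.
Base metal (shear rupture): φR_n = 0.75 × 0.6 × 450 × 14 × 170 × 10⁻³ = 482 kN.
Governing: weld metal.

φR_n ≈ 168 kN (weld metal governs)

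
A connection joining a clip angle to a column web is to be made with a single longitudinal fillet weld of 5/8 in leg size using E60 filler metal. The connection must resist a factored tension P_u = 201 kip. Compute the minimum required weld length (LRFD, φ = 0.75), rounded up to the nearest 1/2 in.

L = 17 in

E60XX → F_EXX = 60 ksi.
Throat t_e = 0.707 × 0.625 = 0.4419 in.
φr_n = 0.75 × 0.6 × 60 × 0.4419 = 11.93 kip/in.
L_req = P_u / φr_n = 201 / 11.93 = 16.85 in total.
Round up → use L = 17 in.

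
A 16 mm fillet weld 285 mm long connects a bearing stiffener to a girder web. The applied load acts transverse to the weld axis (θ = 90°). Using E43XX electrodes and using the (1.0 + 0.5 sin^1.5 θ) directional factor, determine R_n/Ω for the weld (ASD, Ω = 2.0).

R_n/Ω ≈ 624 kN

E43XX → F_EXX = 430 MPa.
t_e = 0.707 × 16 = 11.31 mm; A_we = 11.31 × 285 = 3224 mm².
Directional factor: 1.0 + 0.5 sin^1.5(90°) = 1.5.
F_nw = 0.6 × 430 × 1.5 = 387 MPa.
R_n/Ω = (387 × 3224) / 2.0 × 10⁻³ = 623.8 kN.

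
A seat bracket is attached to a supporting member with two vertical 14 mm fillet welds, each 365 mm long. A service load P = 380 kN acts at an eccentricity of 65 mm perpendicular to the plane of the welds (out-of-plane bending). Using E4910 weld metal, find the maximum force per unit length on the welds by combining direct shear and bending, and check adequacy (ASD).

E49XX → F_EXX = 490 MPa.
L_w = 2 × 365 = 730 mm; section modulus (unit throat) S = 2 × L²/6 = 44410 mm².
Direct shear f_v = P/L_w = 380×10³/730 = 520.5 N/mm.
Moment M = P × e = 380×10³ × 65 = 24700000 N·mm; bending f_b = M/S = 556.2 N/mm.
f_max = √(f_v² + f_b²) = √(520.5² + 556.2²) = 761.8 N/mm.
r_n/Ω = (1/2.0) × 0.6 × 490 × (0.707 × 14) = 1455 N/mm → adequate.

f_max ≈ 762 N/mm; adequate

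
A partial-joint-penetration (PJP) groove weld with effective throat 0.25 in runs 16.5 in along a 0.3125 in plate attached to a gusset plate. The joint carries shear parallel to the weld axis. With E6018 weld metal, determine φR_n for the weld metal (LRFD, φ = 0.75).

φR_n ≈ 111 kip

E60XX → F_EXX = 60 ksi.
Effective throat (given) t_e = 0.25 in.
A_we = 0.25 × 16.5 = 4.125 in².
F_nw = 0.6 F_EXX = 36 ksi.
φR_n = 0.75 × 36 × 4.125 = 111.4 kip.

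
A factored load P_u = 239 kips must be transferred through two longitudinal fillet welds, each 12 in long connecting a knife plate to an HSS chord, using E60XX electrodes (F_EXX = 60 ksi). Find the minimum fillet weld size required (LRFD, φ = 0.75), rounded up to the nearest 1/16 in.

Total weld length L = 24 in.
Required throat t_e = P_u / (φ × 0.6 F_EXX × L) = 239 / (0.75 × 0.6 × 60 × 24) = 0.3688 in.
Required leg w = t_e / 0.707 = 0.5217 in → use 9/16 in.

w = 9/16 in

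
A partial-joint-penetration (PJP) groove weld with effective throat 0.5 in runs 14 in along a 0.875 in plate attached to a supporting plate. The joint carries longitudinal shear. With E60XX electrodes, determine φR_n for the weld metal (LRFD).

E60XX → F_EXX = 60 ksi.
Effective throat (given) t_e = 0.5 in.
A_we = 0.5 × 14 = 7 in².
F_nw = 0.6 F_EXX = 36 ksi.
φR_n = 0.75 × 36 × 7 = 189 kip.

φR_n ≈ 189 kip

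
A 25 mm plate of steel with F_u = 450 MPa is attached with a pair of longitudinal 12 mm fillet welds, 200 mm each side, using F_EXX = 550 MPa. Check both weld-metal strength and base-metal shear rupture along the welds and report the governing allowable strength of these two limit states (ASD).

t_e = 0.707 × 12 = 8.484 mm; L = 400 mm.
Weld metal: R_n/Ω = (1/2.0) × 0.6 × 550 × 8.484 × 400 × 10⁻³ = 559.9 kN.
Base metal (shear rupture): R_n/Ω = (1/2.0) × 0.6 × 450 × 25 × 400 × 10⁻³ = 1350 kN.
Governing: weld metal.

R_n/Ω ≈ 560 kN (weld metal governs)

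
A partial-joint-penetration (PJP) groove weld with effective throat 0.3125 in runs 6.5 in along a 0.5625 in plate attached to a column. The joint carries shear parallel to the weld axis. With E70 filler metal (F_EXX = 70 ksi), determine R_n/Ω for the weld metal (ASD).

Effective throat (given) t_e = 0.3125 in.
A_we = 0.3125 × 6.5 = 2.031 in².
F_nw = 0.6 F_EXX = 42 ksi.
R_n/Ω = (42 × 2.031) / 2.0 = 42.66 kip.

R_n/Ω ≈ 42.7 kip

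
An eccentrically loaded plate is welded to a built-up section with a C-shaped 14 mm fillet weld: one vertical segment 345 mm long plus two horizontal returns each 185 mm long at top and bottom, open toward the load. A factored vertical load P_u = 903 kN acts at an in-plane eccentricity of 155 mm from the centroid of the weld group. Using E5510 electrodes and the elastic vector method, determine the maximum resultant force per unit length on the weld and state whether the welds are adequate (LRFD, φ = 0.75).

f_max ≈ 2780 N/mm; NOT adequate

E55XX → F_EXX = 550 MPa.
Total weld length L_w = 715 mm. Treat welds as unit-width lines.
Centroid: x̄ = 2×185×92.5 / 715 = 47.87 mm from the vertical weld.
Polar moment about centroid: J = I_x + I_y = [345³/12 + 2×185×172.5²] + [345×47.87² + 2(185³/12 + 185×44.63²)] = 17010000 mm³.
Direct shear f_v = P/L_w = 903×10³ / 715 = 1263 N/mm (vertical).
Torsion M = P·e = 903×10³ × 155 = 139960000 N·mm.
Critical point at (x, y) = (137.1, 172.5) from centroid. f_tx = M·y/J = 1419 N/mm; f_ty = M·x/J = 1128 N/mm.
Resultant f_max = √[f_tx² + (f_v + f_ty)²] = √[1419² + (1263 + 1128)²] = 2780 N/mm.
Capacity per unit length: φr_n = 0.75 × 0.6 × 550 × (0.707 × 14) = 2450 N/mm.
2780 > 2450 → NOT adequate.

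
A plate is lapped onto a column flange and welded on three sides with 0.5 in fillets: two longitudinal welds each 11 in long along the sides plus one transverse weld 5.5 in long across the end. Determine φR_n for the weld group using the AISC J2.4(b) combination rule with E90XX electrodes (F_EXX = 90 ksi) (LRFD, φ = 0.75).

φR_n ≈ 394 kips

t_e = 0.707 × 0.5 = 0.3535 in.
R_nwl = 0.6 × 90 × 0.3535 × 22 = 420 kips (longitudinal, 2 welds).
R_nwt = 0.6 × 90 × 0.3535 × 5.5 = 105 kips (transverse, base value).
(i) R_nwl + R_nwt = 524.9 kips; (ii) 0.85 R_nwl + 1.5 R_nwt = 514.4 kips.
R_n = max = 524.9 kips [governs: (i)]; φR_n = 393.7 kips.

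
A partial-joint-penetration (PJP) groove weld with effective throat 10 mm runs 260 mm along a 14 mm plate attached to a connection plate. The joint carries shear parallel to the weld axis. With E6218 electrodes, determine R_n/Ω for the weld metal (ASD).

E62XX → F_EXX = 620 MPa.
Effective throat (given) t_e = 10 mm.
A_we = 10 × 260 = 2600 mm².
F_nw = 0.6 F_EXX = 372 MPa.
R_n/Ω = (372 × 2600) / 2.0 × 10⁻³ = 483.6 kN.

R_n/Ω ≈ 484 kN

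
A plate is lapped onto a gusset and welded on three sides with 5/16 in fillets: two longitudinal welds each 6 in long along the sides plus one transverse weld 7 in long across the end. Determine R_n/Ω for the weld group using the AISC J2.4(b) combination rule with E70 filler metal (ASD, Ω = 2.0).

R_n/Ω ≈ 96 kip

E70XX → F_EXX = 70 ksi.
t_e = 0.707 × 0.3125 = 0.2209 in.
R_nwl = 0.6 × 70 × 0.2209 × 12 = 111.4 kip (longitudinal, 2 welds).
R_nwt = 0.6 × 70 × 0.2209 × 7 = 64.96 kip (transverse, base value).
(i) R_nwl + R_nwt = 176.3 kip; (ii) 0.85 R_nwl + 1.5 R_nwt = 192.1 kip.
R_n = max = 192.1 kip [governs: (ii)]; R_n/Ω = 96.04 kip.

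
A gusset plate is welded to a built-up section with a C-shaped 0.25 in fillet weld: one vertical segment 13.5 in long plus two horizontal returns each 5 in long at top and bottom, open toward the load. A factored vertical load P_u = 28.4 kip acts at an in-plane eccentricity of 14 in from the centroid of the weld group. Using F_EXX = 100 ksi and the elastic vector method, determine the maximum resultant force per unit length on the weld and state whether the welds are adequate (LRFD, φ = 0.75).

Total weld length L_w = 23.5 in. Treat welds as unit-width lines.
Centroid: x̄ = 2×5×2.5 / 23.5 = 1.064 in from the vertical weld.
Polar moment about centroid: J = I_x + I_y = [13.5³/12 + 2×5×6.75²] + [13.5×1.064² + 2(5³/12 + 5×1.436²)] = 717.4 in³.
Direct shear f_v = P/L_w = 28.4 / 23.5 = 1.209 kip/in (vertical).
Torsion M = P·e = 28.4 × 14 = 397.6 kip·in.
Critical point at (x, y) = (3.936, 6.75) from centroid. f_tx = M·y/J = 3.741 kip/in; f_ty = M·x/J = 2.182 kip/in.
Resultant f_max = √[f_tx² + (f_v + f_ty)²] = √[3.741² + (1.209 + 2.182)²] = 5.049 kip/in.
Capacity per unit length: φr_n = 0.75 × 0.6 × 100 × (0.707 × 0.25) = 7.954 kip/in.
5.049 ≤ 7.954 → adequate.

f_max ≈ 5.05 kip/in; adequate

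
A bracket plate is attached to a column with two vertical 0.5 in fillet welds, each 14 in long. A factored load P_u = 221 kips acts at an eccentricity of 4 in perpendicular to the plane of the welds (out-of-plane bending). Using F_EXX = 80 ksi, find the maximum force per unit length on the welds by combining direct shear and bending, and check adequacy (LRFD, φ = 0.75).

L_w = 2 × 14 = 28 in; section modulus (unit throat) S = 2 × L²/6 = 65.33 in².
Direct shear f_v = P/L_w = 221/28 = 7.893 kip/in.
Moment M = P × e = 221 × 4 = 884 kip·in; bending f_b = M/S = 13.53 kip/in.
f_max = √(f_v² + f_b²) = √(7.893² + 13.53²) = 15.66 kip/in.
φr_n = 0.75 × 0.6 × 80 × (0.707 × 0.5) = 12.73 kip/in → NOT adequate.

f_max ≈ 15.7 kip/in; NOT adequate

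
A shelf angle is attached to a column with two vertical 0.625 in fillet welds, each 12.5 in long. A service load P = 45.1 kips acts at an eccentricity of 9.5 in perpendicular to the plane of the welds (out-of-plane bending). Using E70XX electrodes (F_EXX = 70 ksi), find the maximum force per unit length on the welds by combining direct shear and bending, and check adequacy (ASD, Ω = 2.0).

f_max ≈ 8.42 kip/in; adequate

L_w = 2 × 12.5 = 25 in; section modulus (unit throat) S = 2 × L²/6 = 52.08 in².
Direct shear f_v = P/L_w = 45.1/25 = 1.804 kip/in.
Moment M = P × e = 45.1 × 9.5 = 428.45 kip·in; bending f_b = M/S = 8.226 kip/in.
f_max = √(f_v² + f_b²) = √(1.804² + 8.226²) = 8.422 kip/in.
r_n/Ω = (1/2.0) × 0.6 × 70 × (0.707 × 0.625) = 9.279 kip/in → adequate.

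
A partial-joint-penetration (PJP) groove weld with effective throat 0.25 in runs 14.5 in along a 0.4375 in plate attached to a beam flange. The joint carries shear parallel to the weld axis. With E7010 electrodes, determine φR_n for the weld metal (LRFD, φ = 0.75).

φR_n ≈ 114 kips

E70XX → F_EXX = 70 ksi.
Effective throat (given) t_e = 0.25 in.
A_we = 0.25 × 14.5 = 3.625 in².
F_nw = 0.6 F_EXX = 42 ksi.
φR_n = 0.75 × 42 × 3.625 = 114.2 kips.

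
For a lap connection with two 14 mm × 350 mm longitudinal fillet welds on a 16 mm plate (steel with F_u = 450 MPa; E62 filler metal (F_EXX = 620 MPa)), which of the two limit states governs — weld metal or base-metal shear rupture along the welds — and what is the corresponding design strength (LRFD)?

t_e = 0.707 × 14 = 9.898 mm; L = 700 mm.
Weld metal: φR_n = 0.75 × 0.6 × 620 × 9.898 × 700 × 10⁻³ = 1933 kN.
Base metal (shear rupture): φR_n = 0.75 × 0.6 × 450 × 16 × 700 × 10⁻³ = 2268 kN.
Governing: weld metal.

φR_n ≈ 1930 kN (weld metal governs)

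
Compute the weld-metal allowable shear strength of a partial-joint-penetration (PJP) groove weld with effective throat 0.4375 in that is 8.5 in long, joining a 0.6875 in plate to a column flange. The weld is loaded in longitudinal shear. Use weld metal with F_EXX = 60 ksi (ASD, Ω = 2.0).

R_n/Ω ≈ 66.9 kip

Effective throat (given) t_e = 0.4375 in.
A_we = 0.4375 × 8.5 = 3.719 in².
F_nw = 0.6 F_EXX = 36 ksi.
R_n/Ω = (36 × 3.719) / 2.0 = 66.94 kip.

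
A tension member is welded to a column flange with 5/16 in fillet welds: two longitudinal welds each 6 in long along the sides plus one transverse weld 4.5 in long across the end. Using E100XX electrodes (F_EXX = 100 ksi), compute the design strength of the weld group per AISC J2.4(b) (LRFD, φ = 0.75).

φR_n ≈ 169 kip

t_e = 0.707 × 0.3125 = 0.2209 in.
R_nwl = 0.6 × 100 × 0.2209 × 12 = 159.1 kip (longitudinal, 2 welds).
R_nwt = 0.6 × 100 × 0.2209 × 4.5 = 59.65 kip (transverse, base value).
(i) R_nwl + R_nwt = 218.7 kip; (ii) 0.85 R_nwl + 1.5 R_nwt = 224.7 kip.
R_n = max = 224.7 kip [governs: (ii)]; φR_n = 168.5 kip.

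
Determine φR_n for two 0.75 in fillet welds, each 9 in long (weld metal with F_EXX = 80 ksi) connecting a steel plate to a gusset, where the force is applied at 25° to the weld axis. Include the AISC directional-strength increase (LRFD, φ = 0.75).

t_e = 0.707 × 0.75 = 0.5302 in; A_we = 0.5302 × 18 = 9.544 in².
Directional factor: 1.0 + 0.5 sin^1.5(25°) = 1.137.
F_nw = 0.6 × 80 × 1.137 = 54.59 ksi.
φR_n = 0.75 × 54.59 × 9.544 = 390.8 kip.

φR_n ≈ 391 kip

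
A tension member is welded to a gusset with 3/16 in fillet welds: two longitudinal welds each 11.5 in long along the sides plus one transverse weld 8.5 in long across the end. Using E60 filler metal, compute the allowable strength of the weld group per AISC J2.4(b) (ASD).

E60XX → F_EXX = 60 ksi.
t_e = 0.707 × 0.1875 = 0.1326 in.
R_nwl = 0.6 × 60 × 0.1326 × 23 = 109.8 kip (longitudinal, 2 welds).
R_nwt = 0.6 × 60 × 0.1326 × 8.5 = 40.56 kip (transverse, base value).
(i) R_nwl + R_nwt = 150.3 kip; (ii) 0.85 R_nwl + 1.5 R_nwt = 154.1 kip.
R_n = max = 154.1 kip [governs: (ii)]; R_n/Ω = 77.07 kip.

R_n/Ω ≈ 77.1 kip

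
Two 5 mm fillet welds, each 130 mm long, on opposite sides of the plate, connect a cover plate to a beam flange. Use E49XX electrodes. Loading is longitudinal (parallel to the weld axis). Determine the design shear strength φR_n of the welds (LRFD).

E49XX → F_EXX = 490 MPa.
Effective throat t_e = 0.707 × 5 = 3.535 mm.
Total length L = 260 mm; A_we = 3.535 × 260 = 919.1 mm².
F_nw = 0.6 F_EXX = 0.6 × 490 = 294 MPa.
φR_n = 0.75 × 294 × 919.1 × 10⁻³ = 202.7 kN.

φR_n ≈ 203 kN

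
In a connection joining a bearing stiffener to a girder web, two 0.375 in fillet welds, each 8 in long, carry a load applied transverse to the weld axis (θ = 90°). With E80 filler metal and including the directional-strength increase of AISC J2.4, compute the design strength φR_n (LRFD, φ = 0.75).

φR_n ≈ 229 kip

E80XX → F_EXX = 80 ksi.
t_e = 0.707 × 0.375 = 0.2651 in; A_we = 0.2651 × 16 = 4.242 in².
Directional factor: 1.0 + 0.5 sin^1.5(90°) = 1.5.
F_nw = 0.6 × 80 × 1.5 = 72 ksi.
φR_n = 0.75 × 72 × 4.242 = 229.1 kip.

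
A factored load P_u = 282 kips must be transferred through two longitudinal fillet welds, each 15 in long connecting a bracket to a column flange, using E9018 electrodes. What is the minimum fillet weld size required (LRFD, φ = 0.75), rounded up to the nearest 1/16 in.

E90XX → F_EXX = 90 ksi.
Total weld length L = 30 in.
Required throat t_e = P_u / (φ × 0.6 F_EXX × L) = 282 / (0.75 × 0.6 × 90 × 30) = 0.2321 in.
Required leg w = t_e / 0.707 = 0.3283 in → use 3/8 in.

w = 3/8 in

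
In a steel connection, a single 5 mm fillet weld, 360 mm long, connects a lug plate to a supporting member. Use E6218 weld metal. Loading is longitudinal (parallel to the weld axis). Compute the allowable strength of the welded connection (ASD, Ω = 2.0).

E62XX → F_EXX = 620 MPa.
Effective throat t_e = 0.707 × 5 = 3.535 mm.
Total length L = 360 mm; A_we = 3.535 × 360 = 1273 mm².
F_nw = 0.6 F_EXX = 0.6 × 620 = 372 MPa.
R_n = 372 × 1273 × 10⁻³ = 473.4 kN; R_n/Ω = 473.4/2.0 = 236.7 kN.

R_n/Ω ≈ 237 kN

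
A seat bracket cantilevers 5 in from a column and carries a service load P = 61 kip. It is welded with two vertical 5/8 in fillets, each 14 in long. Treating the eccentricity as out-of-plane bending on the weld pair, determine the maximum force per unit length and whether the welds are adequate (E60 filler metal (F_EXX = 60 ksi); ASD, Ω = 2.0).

L_w = 2 × 14 = 28 in; section modulus (unit throat) S = 2 × L²/6 = 65.33 in².
Direct shear f_v = P/L_w = 61/28 = 2.179 kip/in.
Moment M = P × e = 61 × 5 = 305 kip·in; bending f_b = M/S = 4.668 kip/in.
f_max = √(f_v² + f_b²) = √(2.179² + 4.668²) = 5.152 kip/in.
r_n/Ω = (1/2.0) × 0.6 × 60 × (0.707 × 0.625) = 7.954 kip/in → adequate.

f_max ≈ 5.15 kip/in; adequate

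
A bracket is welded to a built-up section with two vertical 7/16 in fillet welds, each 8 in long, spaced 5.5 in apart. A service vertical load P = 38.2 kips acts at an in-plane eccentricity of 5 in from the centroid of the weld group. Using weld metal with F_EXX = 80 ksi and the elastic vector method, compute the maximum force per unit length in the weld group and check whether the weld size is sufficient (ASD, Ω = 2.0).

f_max ≈ 6.17 kip/in; adequate

Total weld length L_w = 16 in. Treat welds as unit-width lines.
Polar moment about centroid: J = 2[d³/12 + d(b/2)²] = 2[8³/12 + 8×2.75²] = 206.3 in³.
Direct shear f_v = P/L_w = 38.2 / 16 = 2.388 kip/in (vertical).
Torsion M = P·e = 38.2 × 5 = 191 kip·in.
Critical point at (x, y) = (2.75, 4) from centroid. f_tx = M·y/J = 3.703 kip/in; f_ty = M·x/J = 2.546 kip/in.
Resultant f_max = √[f_tx² + (f_v + f_ty)²] = √[3.703² + (2.388 + 2.546)²] = 6.168 kip/in.
Capacity per unit length: r_n/Ω = (1/2.0) × 0.6 × 80 × (0.707 × 0.4375) = 7.423 kip/in.
6.168 ≤ 7.423 → adequate.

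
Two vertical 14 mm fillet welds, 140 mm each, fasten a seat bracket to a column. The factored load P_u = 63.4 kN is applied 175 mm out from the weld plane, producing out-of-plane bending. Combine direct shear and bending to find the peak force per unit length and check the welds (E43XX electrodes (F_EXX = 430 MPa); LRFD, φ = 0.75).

L_w = 2 × 140 = 280 mm; section modulus (unit throat) S = 2 × L²/6 = 6533 mm².
Direct shear f_v = P/L_w = 63.4×10³/280 = 226.4 N/mm.
Moment M = P × e = 63.4×10³ × 175 = 11095000 N·mm; bending f_b = M/S = 1698 N/mm.
f_max = √(f_v² + f_b²) = √(226.4² + 1698²) = 1713 N/mm.
φr_n = 0.75 × 0.6 × 430 × (0.707 × 14) = 1915 N/mm → adequate.

f_max ≈ 1710 N/mm; adequate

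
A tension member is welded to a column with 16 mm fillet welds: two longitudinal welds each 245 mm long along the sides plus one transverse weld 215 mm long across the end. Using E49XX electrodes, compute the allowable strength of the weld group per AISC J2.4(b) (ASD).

E49XX → F_EXX = 490 MPa.
t_e = 0.707 × 16 = 11.31 mm.
R_nwl = 0.6 × 490 × 11.31 × 490 × 10⁻³ = 1630 kN (longitudinal, 2 welds).
R_nwt = 0.6 × 490 × 11.31 × 215 × 10⁻³ = 715 kN (transverse, base value).
(i) R_nwl + R_nwt = 2345 kN; (ii) 0.85 R_nwl + 1.5 R_nwt = 2458 kN.
R_n = max = 2458 kN [governs: (ii)]; R_n/Ω = 1229 kN.

R_n/Ω ≈ 1230 kN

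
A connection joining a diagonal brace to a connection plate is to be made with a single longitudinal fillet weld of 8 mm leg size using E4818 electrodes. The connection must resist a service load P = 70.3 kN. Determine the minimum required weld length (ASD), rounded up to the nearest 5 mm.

E48XX → F_EXX = 480 MPa.
Throat t_e = 0.707 × 8 = 5.656 mm.
r_n/Ω = (0.6 × 480 × 5.656) / 2.0 = 814.5 N/mm = 0.8145 kN/mm.
L_req = P / (r_n/Ω) = 70.3 / 0.8145 = 86.31 mm total.
Round up → use L = 90 mm.

L = 90 mm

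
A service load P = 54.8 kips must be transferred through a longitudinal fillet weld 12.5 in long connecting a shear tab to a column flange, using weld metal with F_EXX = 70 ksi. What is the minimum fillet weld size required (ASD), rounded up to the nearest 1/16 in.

Total weld length L = 12.5 in.
Required throat t_e = P × Ω / (0.6 F_EXX × L) = 54.8 × 2.0 / (0.6 × 70 × 12.5) = 0.2088 in.
Required leg w = t_e / 0.707 = 0.2953 in → use 5/16 in.

w = 5/16 in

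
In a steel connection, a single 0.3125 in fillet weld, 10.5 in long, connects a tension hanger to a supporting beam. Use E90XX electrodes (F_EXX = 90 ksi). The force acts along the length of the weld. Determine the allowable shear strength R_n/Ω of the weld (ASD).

Effective throat t_e = 0.707 × 0.3125 = 0.2209 in.
Total length L = 10.5 in; A_we = 0.2209 × 10.5 = 2.32 in².
F_nw = 0.6 F_EXX = 0.6 × 90 = 54 ksi.
R_n = 54 × 2.32 = 125.3 kip; R_n/Ω = 125.3/2.0 = 62.64 kip.

R_n/Ω ≈ 62.6 kip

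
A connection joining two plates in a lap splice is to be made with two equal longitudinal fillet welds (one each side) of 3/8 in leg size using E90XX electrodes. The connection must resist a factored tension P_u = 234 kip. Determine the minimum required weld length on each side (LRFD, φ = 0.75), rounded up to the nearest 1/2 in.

E90XX → F_EXX = 90 ksi.
Throat t_e = 0.707 × 0.375 = 0.2651 in.
φr_n = 0.75 × 0.6 × 90 × 0.2651 = 10.74 kip/in.
L_req = P_u / φr_n = 234 / 10.74 = 21.79 in total.
Per side: 21.79 / 2 = 10.9 in.
Round up → use L = 11 in on each side.

L = 11 in on each side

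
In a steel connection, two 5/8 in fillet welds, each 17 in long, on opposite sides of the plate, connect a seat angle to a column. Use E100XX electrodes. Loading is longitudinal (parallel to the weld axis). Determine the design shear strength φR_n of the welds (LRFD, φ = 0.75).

φR_n ≈ 676 kip

E100XX → F_EXX = 100 ksi.
Effective throat t_e = 0.707 × 0.625 = 0.4419 in.
Total length L = 34 in; A_we = 0.4419 × 34 = 15.02 in².
F_nw = 0.6 F_EXX = 0.6 × 100 = 60 ksi.
φR_n = 0.75 × 60 × 15.02 = 676.1 kip.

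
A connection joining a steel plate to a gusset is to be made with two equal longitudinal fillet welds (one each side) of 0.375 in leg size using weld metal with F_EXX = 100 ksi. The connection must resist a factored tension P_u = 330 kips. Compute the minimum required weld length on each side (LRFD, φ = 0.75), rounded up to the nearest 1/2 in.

Throat t_e = 0.707 × 0.375 = 0.2651 in.
φr_n = 0.75 × 0.6 × 100 × 0.2651 = 11.93 kips/in.
L_req = P_u / φr_n = 330 / 11.93 = 27.66 in total.
Per side: 27.66 / 2 = 13.83 in.
Round up → use L = 14 in on each side.

L = 14 in on each side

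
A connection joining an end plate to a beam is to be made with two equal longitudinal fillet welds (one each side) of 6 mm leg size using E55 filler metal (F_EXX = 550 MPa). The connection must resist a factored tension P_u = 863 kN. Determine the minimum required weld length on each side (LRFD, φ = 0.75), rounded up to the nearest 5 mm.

Throat t_e = 0.707 × 6 = 4.242 mm.
φr_n = 0.75 × 0.6 × 550 × 4.242 × 10⁻³ = 1.05 kN/mm.
L_req = P_u / φr_n = 863 / 1.05 = 822 mm total.
Per side: 822 / 2 = 411 mm.
Round up → use L = 415 mm on each side.

L = 415 mm on each side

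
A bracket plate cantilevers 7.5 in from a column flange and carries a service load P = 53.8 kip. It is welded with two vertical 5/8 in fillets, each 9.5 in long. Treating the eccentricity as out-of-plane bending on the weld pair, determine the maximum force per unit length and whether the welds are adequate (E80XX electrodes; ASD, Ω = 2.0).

E80XX → F_EXX = 80 ksi.
L_w = 2 × 9.5 = 19 in; section modulus (unit throat) S = 2 × L²/6 = 30.08 in².
Direct shear f_v = P/L_w = 53.8/19 = 2.832 kip/in.
Moment M = P × e = 53.8 × 7.5 = 403.5 kip·in; bending f_b = M/S = 13.41 kip/in.
f_max = √(f_v² + f_b²) = √(2.832² + 13.41²) = 13.71 kip/in.
r_n/Ω = (1/2.0) × 0.6 × 80 × (0.707 × 0.625) = 10.6 kip/in → NOT adequate.

f_max ≈ 13.7 kip/in; NOT adequate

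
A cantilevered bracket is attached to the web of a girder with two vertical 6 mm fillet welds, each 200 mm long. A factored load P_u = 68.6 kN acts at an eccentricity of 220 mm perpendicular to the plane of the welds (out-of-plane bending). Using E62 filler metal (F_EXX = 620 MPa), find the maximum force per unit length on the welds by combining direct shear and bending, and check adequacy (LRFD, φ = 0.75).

L_w = 2 × 200 = 400 mm; section modulus (unit throat) S = 2 × L²/6 = 13330 mm².
Direct shear f_v = P/L_w = 68.6×10³/400 = 171.5 N/mm.
Moment M = P × e = 68.6×10³ × 220 = 15092000 N·mm; bending f_b = M/S = 1132 N/mm.
f_max = √(f_v² + f_b²) = √(171.5² + 1132²) = 1145 N/mm.
φr_n = 0.75 × 0.6 × 620 × (0.707 × 6) = 1184 N/mm → adequate.

f_max ≈ 1140 N/mm; adequate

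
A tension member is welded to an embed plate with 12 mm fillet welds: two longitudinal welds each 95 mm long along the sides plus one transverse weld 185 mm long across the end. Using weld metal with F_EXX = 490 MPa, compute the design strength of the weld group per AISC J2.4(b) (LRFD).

t_e = 0.707 × 12 = 8.484 mm.
R_nwl = 0.6 × 490 × 8.484 × 190 × 10⁻³ = 473.9 kN (longitudinal, 2 welds).
R_nwt = 0.6 × 490 × 8.484 × 185 × 10⁻³ = 461.4 kN (transverse, base value).
(i) R_nwl + R_nwt = 935.4 kN; (ii) 0.85 R_nwl + 1.5 R_nwt = 1095 kN.
R_n = max = 1095 kN [governs: (ii)]; φR_n = 821.2 kN.

φR_n ≈ 821 kN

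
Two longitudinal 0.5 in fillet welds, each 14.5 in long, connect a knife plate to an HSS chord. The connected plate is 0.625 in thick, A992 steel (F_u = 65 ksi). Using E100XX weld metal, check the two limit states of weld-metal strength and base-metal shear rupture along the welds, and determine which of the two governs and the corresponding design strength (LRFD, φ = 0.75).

φR_n ≈ 461 kips (weld metal governs)

E100XX → F_EXX = 100 ksi.
t_e = 0.707 × 0.5 = 0.3535 in; L = 29 in.
Weld metal: φR_n = 0.75 × 0.6 × 100 × 0.3535 × 29 = 461.3 kips.
Base metal (shear rupture): φR_n = 0.75 × 0.6 × 65 × 0.625 × 29 = 530.2 kips.
Governing: weld metal.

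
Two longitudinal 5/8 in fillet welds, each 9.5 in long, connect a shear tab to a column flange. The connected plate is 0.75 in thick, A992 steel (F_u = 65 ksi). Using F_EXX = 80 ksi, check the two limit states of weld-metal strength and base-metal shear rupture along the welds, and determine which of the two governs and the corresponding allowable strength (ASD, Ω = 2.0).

t_e = 0.707 × 0.625 = 0.4419 in; L = 19 in.
Weld metal: R_n/Ω = (1/2.0) × 0.6 × 80 × 0.4419 × 19 = 201.5 kip.
Base metal (shear rupture): R_n/Ω = (1/2.0) × 0.6 × 65 × 0.75 × 19 = 277.9 kip.
Governing: weld metal.

R_n/Ω ≈ 201 kip (weld metal governs)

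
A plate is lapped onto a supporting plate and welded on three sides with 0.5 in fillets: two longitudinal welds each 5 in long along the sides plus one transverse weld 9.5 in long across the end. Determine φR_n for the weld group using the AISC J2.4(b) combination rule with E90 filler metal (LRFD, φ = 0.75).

φR_n ≈ 326 kip

E90XX → F_EXX = 90 ksi.
t_e = 0.707 × 0.5 = 0.3535 in.
R_nwl = 0.6 × 90 × 0.3535 × 10 = 190.9 kip (longitudinal, 2 welds).
R_nwt = 0.6 × 90 × 0.3535 × 9.5 = 181.3 kip (transverse, base value).
(i) R_nwl + R_nwt = 372.2 kip; (ii) 0.85 R_nwl + 1.5 R_nwt = 434.3 kip.
R_n = max = 434.3 kip [governs: (ii)]; φR_n = 325.7 kip.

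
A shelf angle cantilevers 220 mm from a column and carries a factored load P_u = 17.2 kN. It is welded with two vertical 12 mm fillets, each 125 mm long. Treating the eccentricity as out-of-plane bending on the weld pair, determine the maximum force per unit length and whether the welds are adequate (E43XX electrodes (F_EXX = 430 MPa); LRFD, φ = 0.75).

L_w = 2 × 125 = 250 mm; section modulus (unit throat) S = 2 × L²/6 = 5208 mm².
Direct shear f_v = P/L_w = 17.2×10³/250 = 68.8 N/mm.
Moment M = P × e = 17.2×10³ × 220 = 3784000 N·mm; bending f_b = M/S = 726.5 N/mm.
f_max = √(f_v² + f_b²) = √(68.8² + 726.5²) = 729.8 N/mm.
φr_n = 0.75 × 0.6 × 430 × (0.707 × 12) = 1642 N/mm → adequate.

f_max ≈ 730 N/mm; adequate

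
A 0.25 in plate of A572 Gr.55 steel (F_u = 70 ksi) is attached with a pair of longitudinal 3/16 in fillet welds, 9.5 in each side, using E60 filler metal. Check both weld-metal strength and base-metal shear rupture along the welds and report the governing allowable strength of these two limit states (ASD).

E60XX → F_EXX = 60 ksi.
t_e = 0.707 × 0.1875 = 0.1326 in; L = 19 in.
Weld metal: R_n/Ω = (1/2.0) × 0.6 × 60 × 0.1326 × 19 = 45.34 kip.
Base metal (shear rupture): R_n/Ω = (1/2.0) × 0.6 × 70 × 0.25 × 19 = 99.75 kip.
Governing: weld metal.

R_n/Ω ≈ 45.3 kip (weld metal governs)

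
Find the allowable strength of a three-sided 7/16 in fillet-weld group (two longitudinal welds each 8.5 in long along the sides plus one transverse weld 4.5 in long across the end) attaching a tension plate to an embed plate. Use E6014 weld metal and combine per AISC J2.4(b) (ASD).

R_n/Ω ≈ 120 kips

E60XX → F_EXX = 60 ksi.
t_e = 0.707 × 0.4375 = 0.3093 in.
R_nwl = 0.6 × 60 × 0.3093 × 17 = 189.3 kips (longitudinal, 2 welds).
R_nwt = 0.6 × 60 × 0.3093 × 4.5 = 50.11 kips (transverse, base value).
(i) R_nwl + R_nwt = 239.4 kips; (ii) 0.85 R_nwl + 1.5 R_nwt = 236.1 kips.
R_n = max = 239.4 kips [governs: (i)]; R_n/Ω = 119.7 kips.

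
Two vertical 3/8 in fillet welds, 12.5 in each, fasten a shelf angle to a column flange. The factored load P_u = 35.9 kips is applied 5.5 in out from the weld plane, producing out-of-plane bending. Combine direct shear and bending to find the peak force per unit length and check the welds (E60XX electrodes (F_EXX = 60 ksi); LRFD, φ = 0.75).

L_w = 2 × 12.5 = 25 in; section modulus (unit throat) S = 2 × L²/6 = 52.08 in².
Direct shear f_v = P/L_w = 35.9/25 = 1.436 kip/in.
Moment M = P × e = 35.9 × 5.5 = 197.45 kip·in; bending f_b = M/S = 3.791 kip/in.
f_max = √(f_v² + f_b²) = √(1.436² + 3.791²) = 4.054 kip/in.
φr_n = 0.75 × 0.6 × 60 × (0.707 × 0.375) = 7.158 kip/in → adequate.

f_max ≈ 4.05 kip/in; adequate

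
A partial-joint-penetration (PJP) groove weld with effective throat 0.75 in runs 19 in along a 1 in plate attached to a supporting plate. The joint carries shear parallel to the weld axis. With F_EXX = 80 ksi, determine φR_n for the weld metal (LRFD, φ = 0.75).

φR_n ≈ 513 kips

Effective throat (given) t_e = 0.75 in.
A_we = 0.75 × 19 = 14.25 in².
F_nw = 0.6 F_EXX = 48 ksi.
φR_n = 0.75 × 48 × 14.25 = 513 kips.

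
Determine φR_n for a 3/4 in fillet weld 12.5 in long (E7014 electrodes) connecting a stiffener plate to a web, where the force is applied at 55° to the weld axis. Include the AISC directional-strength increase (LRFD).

φR_n ≈ 286 kips

E70XX → F_EXX = 70 ksi.
t_e = 0.707 × 0.75 = 0.5302 in; A_we = 0.5302 × 12.5 = 6.628 in².
Directional factor: 1.0 + 0.5 sin^1.5(55°) = 1.371.
F_nw = 0.6 × 70 × 1.371 = 57.57 ksi.
φR_n = 0.75 × 57.57 × 6.628 = 286.2 kips.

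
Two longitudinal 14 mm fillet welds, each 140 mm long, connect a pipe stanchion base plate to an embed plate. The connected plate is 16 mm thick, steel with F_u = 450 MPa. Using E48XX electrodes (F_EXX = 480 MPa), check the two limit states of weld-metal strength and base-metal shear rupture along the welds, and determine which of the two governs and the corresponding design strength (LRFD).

t_e = 0.707 × 14 = 9.898 mm; L = 280 mm.
Weld metal: φR_n = 0.75 × 0.6 × 480 × 9.898 × 280 × 10⁻³ = 598.6 kN.
Base metal (shear rupture): φR_n = 0.75 × 0.6 × 450 × 16 × 280 × 10⁻³ = 907.2 kN.
Governing: weld metal.

φR_n ≈ 599 kN (weld metal governs)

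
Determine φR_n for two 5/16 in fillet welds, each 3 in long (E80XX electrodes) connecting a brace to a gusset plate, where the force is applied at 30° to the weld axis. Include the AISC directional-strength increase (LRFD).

φR_n ≈ 56.2 kips

E80XX → F_EXX = 80 ksi.
t_e = 0.707 × 0.3125 = 0.2209 in; A_we = 0.2209 × 6 = 1.326 in².
Directional factor: 1.0 + 0.5 sin^1.5(30°) = 1.177.
F_nw = 0.6 × 80 × 1.177 = 56.49 ksi.
φR_n = 0.75 × 56.49 × 1.326 = 56.16 kips.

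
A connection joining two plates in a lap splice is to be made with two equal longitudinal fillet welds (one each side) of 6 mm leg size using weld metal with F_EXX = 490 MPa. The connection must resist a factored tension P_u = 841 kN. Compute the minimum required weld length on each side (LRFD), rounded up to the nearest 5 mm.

Throat t_e = 0.707 × 6 = 4.242 mm.
φr_n = 0.75 × 0.6 × 490 × 4.242 × 10⁻³ = 0.9354 kN/mm.
L_req = P_u / φr_n = 841 / 0.9354 = 899.1 mm total.
Per side: 899.1 / 2 = 449.6 mm.
Round up → use L = 450 mm on each side.

L = 450 mm on each side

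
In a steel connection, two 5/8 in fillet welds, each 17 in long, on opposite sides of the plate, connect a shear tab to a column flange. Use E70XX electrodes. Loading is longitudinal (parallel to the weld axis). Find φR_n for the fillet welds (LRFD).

φR_n ≈ 473 kip

E70XX → F_EXX = 70 ksi.
Effective throat t_e = 0.707 × 0.625 = 0.4419 in.
Total length L = 34 in; A_we = 0.4419 × 34 = 15.02 in².
F_nw = 0.6 F_EXX = 0.6 × 70 = 42 ksi.
φR_n = 0.75 × 42 × 15.02 = 473.2 kip.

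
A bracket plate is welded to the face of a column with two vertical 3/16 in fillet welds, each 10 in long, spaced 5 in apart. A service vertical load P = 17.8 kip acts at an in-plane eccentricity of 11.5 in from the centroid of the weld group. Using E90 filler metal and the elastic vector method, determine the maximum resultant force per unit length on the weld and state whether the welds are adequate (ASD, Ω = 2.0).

f_max ≈ 4.39 kip/in; NOT adequate

E90XX → F_EXX = 90 ksi.
Total weld length L_w = 20 in. Treat welds as unit-width lines.
Polar moment about centroid: J = 2[d³/12 + d(b/2)²] = 2[10³/12 + 10×2.5²] = 291.7 in³.
Direct shear f_v = P/L_w = 17.8 / 20 = 0.89 kip/in (vertical).
Torsion M = P·e = 17.8 × 11.5 = 204.7 kip·in.
Critical point at (x, y) = (2.5, 5) from centroid. f_tx = M·y/J = 3.509 kip/in; f_ty = M·x/J = 1.755 kip/in.
Resultant f_max = √[f_tx² + (f_v + f_ty)²] = √[3.509² + (0.89 + 1.755)²] = 4.394 kip/in.
Capacity per unit length: r_n/Ω = (1/2.0) × 0.6 × 90 × (0.707 × 0.1875) = 3.579 kip/in.
4.394 > 3.579 → NOT adequate.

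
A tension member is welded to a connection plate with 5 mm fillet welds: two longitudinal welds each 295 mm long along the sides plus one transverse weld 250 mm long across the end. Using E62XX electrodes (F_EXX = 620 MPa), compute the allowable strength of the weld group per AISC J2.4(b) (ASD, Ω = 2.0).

R_n/Ω ≈ 576 kN

t_e = 0.707 × 5 = 3.535 mm.
R_nwl = 0.6 × 620 × 3.535 × 590 × 10⁻³ = 775.9 kN (longitudinal, 2 welds).
R_nwt = 0.6 × 620 × 3.535 × 250 × 10⁻³ = 328.8 kN (transverse, base value).
(i) R_nwl + R_nwt = 1105 kN; (ii) 0.85 R_nwl + 1.5 R_nwt = 1153 kN.
R_n = max = 1153 kN [governs: (ii)]; R_n/Ω = 576.3 kN.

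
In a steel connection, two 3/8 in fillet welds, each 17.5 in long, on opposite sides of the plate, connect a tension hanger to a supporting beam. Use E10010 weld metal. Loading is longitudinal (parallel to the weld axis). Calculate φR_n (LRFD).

E100XX → F_EXX = 100 ksi.
Effective throat t_e = 0.707 × 0.375 = 0.2651 in.
Total length L = 35 in; A_we = 0.2651 × 35 = 9.279 in².
F_nw = 0.6 F_EXX = 0.6 × 100 = 60 ksi.
φR_n = 0.75 × 60 × 9.279 = 417.6 kip.

φR_n ≈ 418 kip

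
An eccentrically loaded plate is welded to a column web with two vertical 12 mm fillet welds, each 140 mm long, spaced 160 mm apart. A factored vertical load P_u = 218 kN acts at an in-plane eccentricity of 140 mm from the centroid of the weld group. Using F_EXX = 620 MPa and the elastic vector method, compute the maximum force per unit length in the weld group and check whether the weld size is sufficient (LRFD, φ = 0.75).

f_max ≈ 2090 N/mm; adequate

Total weld length L_w = 280 mm. Treat welds as unit-width lines.
Polar moment about centroid: J = 2[d³/12 + d(b/2)²] = 2[140³/12 + 140×80²] = 2249000 mm³.
Direct shear f_v = P/L_w = 218×10³ / 280 = 778.6 N/mm (vertical).
Torsion M = P·e = 218×10³ × 140 = 30520000 N·mm.
Critical point at (x, y) = (80, 70) from centroid. f_tx = M·y/J = 949.8 N/mm; f_ty = M·x/J = 1085 N/mm.
Resultant f_max = √[f_tx² + (f_v + f_ty)²] = √[949.8² + (778.6 + 1085)²] = 2092 N/mm.
Capacity per unit length: φr_n = 0.75 × 0.6 × 620 × (0.707 × 12) = 2367 N/mm.
2092 ≤ 2367 → adequate.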